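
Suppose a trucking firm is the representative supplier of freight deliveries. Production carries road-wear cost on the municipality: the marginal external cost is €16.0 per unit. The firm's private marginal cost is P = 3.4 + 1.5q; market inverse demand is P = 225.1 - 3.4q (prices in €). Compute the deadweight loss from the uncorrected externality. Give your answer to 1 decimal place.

Market equilibrium (private): 3.4 + 1.5q = 225.1 - 3.4q → q_m = 45.2449.
Social marginal cost = private MC + MEC = 19.4 + 1.5q.
Set SMC = demand: 19.4 + 1.5q = 225.1 - 3.4q → q* = 41.9796.
The welfare-loss triangle has base |q_m − q*| and height MEC(q_m) (the vertical gap between SMC and demand is zero at q* and MEC at q_m).
DWL = ½ × 3.2653 × 16.0000 = 26.1224.

DWL = €26.1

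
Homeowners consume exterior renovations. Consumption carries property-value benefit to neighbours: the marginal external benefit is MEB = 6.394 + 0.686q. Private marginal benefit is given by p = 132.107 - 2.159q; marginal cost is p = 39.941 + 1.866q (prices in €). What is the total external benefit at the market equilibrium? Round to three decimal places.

Market equilibrium (private): 39.941 + 1.866q = 132.107 - 2.159q → q_m = 22.8984.
Total external benefit = ∫₀^{q_m} (6.394 + 0.686q) dq = 6.394×22.8984 + ½×0.686×22.8984² = 326.2599.

€326.260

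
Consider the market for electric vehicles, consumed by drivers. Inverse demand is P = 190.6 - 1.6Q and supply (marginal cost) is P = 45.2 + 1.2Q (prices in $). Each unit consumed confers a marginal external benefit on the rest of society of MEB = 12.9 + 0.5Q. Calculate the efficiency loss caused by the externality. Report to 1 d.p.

DWL = $328.4

Market equilibrium (private): 45.2 + 1.2Q = 190.6 - 1.6Q → Q_m = 51.9286.
Social marginal benefit = demand + MEB = 203.5 - 1.1Q.
Set SMB = MC: 203.5 - 1.1Q = 45.2 + 1.2Q → Q* = 68.8261.
Height of the DWL triangle at Q_m is SMB(Q_m) − MC(Q_m) = MEB(Q_m) = 38.8643.
DWL = ½ × 16.8975 × 38.8643 = 328.3548.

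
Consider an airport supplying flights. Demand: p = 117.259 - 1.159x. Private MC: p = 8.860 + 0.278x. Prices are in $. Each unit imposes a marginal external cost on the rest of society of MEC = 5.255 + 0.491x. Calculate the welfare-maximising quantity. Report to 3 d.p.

Social marginal cost = private MC + MEC = 14.115 + 0.769x.
Set SMC = demand: 14.115 + 0.769x = 117.259 - 1.159x → x* = 53.4979.

x* = 53.498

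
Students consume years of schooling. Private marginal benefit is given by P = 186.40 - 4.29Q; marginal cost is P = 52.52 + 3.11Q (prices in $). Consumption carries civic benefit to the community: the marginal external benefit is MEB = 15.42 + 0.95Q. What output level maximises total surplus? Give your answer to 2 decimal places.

Q* = 23.15

Social marginal benefit = demand + MEB = 201.82 - 3.34Q.
Set SMB = MC: 201.82 - 3.34Q = 52.52 + 3.11Q → Q* = 23.1473.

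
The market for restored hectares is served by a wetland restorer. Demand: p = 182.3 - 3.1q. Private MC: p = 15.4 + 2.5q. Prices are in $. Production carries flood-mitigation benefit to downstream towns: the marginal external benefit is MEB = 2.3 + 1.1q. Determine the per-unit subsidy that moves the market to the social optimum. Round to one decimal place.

Social marginal cost = private MC − MEB = 13.1 + 1.4q.
Set SMC = demand: 13.1 + 1.4q = 182.3 - 3.1q → q* = 37.6000.
The Pigouvian subsidy equals MEB at q*: 2.3 + 1.1×37.6000 = 43.6600.

subsidy = $43.7 per unit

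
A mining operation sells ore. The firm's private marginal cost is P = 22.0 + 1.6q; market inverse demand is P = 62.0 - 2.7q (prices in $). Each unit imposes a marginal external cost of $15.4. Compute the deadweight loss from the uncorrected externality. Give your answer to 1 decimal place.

DWL = $27.6

Market equilibrium (private): 22.0 + 1.6q = 62.0 - 2.7q → q_m = 9.3023.
Social marginal cost = private MC + MEC = 37.4 + 1.6q.
Set SMC = demand: 37.4 + 1.6q = 62.0 - 2.7q → q* = 5.7209.
Height of the DWL triangle at q_m is SMC(q_m) − demand(q_m) = MEC(q_m) = 15.4000.
DWL = ½ × 3.5814 × 15.4000 = 27.5768.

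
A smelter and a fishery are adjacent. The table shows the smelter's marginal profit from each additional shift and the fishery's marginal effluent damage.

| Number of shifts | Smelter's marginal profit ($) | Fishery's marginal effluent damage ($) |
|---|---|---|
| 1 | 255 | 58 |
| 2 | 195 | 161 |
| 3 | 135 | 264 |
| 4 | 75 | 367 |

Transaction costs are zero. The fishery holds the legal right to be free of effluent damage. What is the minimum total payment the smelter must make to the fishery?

Efficient level: marginal profit ≥ marginal effluent damage through level 2, so k* = 2.
With the fishery holding the right, the smelter must at least compensate total damage at k*: 58 + 161 = 219.

$219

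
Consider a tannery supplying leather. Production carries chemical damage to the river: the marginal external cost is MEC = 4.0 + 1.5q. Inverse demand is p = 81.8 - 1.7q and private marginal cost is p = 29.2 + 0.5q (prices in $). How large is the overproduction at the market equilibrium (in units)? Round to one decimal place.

Market equilibrium (private): 29.2 + 0.5q = 81.8 - 1.7q → q_m = 23.9091.
Social marginal cost = private MC + MEC = 33.2 + 2.0q.
Set SMC = demand: 33.2 + 2.0q = 81.8 - 1.7q → q* = 13.1351.
Gap = |23.9091 − 13.1351| = 10.7740.

10.8 units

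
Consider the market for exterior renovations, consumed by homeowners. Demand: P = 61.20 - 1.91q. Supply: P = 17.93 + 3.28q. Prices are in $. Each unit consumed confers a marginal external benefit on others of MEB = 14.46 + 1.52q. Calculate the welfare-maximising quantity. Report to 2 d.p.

q* = 15.73

Social marginal benefit = demand + MEB = 75.66 - 0.39q.
Set SMB = MC: 75.66 - 0.39q = 17.93 + 3.28q → q* = 15.7302.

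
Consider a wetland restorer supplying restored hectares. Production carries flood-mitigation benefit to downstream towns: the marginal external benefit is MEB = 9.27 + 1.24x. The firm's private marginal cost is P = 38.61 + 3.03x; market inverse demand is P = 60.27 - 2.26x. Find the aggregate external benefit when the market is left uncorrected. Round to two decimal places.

48.35

Market equilibrium (private): 38.61 + 3.03x = 60.27 - 2.26x → x_m = 4.0945.
Total external benefit = ∫₀^{x_m} (9.27 + 1.24x) dx = 9.27×4.0945 + ½×1.24×4.0945² = 48.3503.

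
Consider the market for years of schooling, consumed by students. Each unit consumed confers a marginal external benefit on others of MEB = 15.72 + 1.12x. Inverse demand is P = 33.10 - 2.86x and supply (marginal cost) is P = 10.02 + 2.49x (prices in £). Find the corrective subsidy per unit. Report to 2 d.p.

subsidy = £25.99 per unit

Social marginal benefit = demand + MEB = 48.82 - 1.74x.
Set SMB = MC: 48.82 - 1.74x = 10.02 + 2.49x → x* = 9.1726.
The Pigouvian subsidy equals MEB at x*: 15.72 + 1.12×9.1726 = 25.9933.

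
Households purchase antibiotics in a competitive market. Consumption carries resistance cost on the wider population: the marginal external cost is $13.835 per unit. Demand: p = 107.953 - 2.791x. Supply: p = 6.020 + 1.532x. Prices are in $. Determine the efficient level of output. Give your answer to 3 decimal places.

x* = 20.379

Social marginal benefit = demand − MEC = 94.118 - 2.791x.
Set SMB = MC: 94.118 - 2.791x = 6.020 + 1.532x → x* = 20.3789.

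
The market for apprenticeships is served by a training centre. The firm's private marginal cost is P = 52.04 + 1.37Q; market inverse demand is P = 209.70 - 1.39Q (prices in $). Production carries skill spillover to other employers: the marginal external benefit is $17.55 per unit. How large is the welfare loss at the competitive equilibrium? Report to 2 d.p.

Market equilibrium (private): 52.04 + 1.37Q = 209.70 - 1.39Q → Q_m = 57.1232.
Social marginal cost = private MC − MEB = 34.49 + 1.37Q.
Set SMC = demand: 34.49 + 1.37Q = 209.70 - 1.39Q → Q* = 63.4819.
The loss is the area between SMC and demand from Q* to Q_m; with linear curves that's a triangle of height MEB(Q_m).
DWL = ½ × 6.3587 × 17.5500 = 55.7976.

DWL = $55.80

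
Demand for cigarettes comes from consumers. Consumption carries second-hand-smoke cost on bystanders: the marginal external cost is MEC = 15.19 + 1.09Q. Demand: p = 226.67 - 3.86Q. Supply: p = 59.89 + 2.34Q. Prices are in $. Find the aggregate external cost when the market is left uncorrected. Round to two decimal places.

Market equilibrium (private): 59.89 + 2.34Q = 226.67 - 3.86Q → Q_m = 26.9000.
Total external cost = ∫₀^{Q_m} (15.19 + 1.09Q) dQ = 15.19×26.9000 + ½×1.09×26.9000² = 802.9785.

$802.98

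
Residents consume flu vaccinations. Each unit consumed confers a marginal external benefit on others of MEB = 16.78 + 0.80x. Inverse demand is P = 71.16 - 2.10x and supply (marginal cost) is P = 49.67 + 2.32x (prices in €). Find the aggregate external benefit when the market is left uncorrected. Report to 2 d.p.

Market equilibrium (private): 49.67 + 2.32x = 71.16 - 2.10x → x_m = 4.8620.
Total external benefit = ∫₀^{x_m} (16.78 + 0.80x) dx = 16.78×4.8620 + ½×0.80×4.8620² = 91.0400.

€91.04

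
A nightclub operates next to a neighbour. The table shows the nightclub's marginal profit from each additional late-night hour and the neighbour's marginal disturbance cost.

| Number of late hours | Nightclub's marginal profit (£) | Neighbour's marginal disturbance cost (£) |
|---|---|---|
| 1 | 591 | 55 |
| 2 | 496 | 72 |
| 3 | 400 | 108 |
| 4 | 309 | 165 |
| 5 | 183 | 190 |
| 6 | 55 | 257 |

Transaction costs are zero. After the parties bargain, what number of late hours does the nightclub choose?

4

Bargaining reaches the level where marginal profit last exceeds marginal disturbance cost.
That holds through level 4 (309 ≥ 165) but not at 5 (183 < 190).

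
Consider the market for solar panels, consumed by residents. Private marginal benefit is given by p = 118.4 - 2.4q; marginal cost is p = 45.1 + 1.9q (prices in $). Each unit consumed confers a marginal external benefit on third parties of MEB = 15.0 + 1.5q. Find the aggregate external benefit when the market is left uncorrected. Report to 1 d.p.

Market equilibrium (private): 45.1 + 1.9q = 118.4 - 2.4q → q_m = 17.0465.
Total external benefit = ∫₀^{q_m} (15.0 + 1.5q) dq = 15.0×17.0465 + ½×1.5×17.0465² = 473.6349.

$473.6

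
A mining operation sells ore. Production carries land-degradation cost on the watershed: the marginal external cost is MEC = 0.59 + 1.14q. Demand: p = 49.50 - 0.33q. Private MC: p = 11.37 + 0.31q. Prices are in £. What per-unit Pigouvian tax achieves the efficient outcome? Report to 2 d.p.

tax = £24.63 per unit

Social marginal cost = private MC + MEC = 11.96 + 1.45q.
Set SMC = demand: 11.96 + 1.45q = 49.50 - 0.33q → q* = 21.0899.
The Pigouvian tax equals MEC at q*: 0.59 + 1.14×21.0899 = 24.6325.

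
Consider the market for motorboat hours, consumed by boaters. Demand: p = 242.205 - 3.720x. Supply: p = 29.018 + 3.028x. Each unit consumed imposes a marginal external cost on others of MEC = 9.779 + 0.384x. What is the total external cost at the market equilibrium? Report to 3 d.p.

Market equilibrium (private): 29.018 + 3.028x = 242.205 - 3.720x → x_m = 31.5926.
Total external cost = ∫₀^{x_m} (9.779 + 0.384x) dx = 9.779×31.5926 + ½×0.384×31.5926² = 500.5778.

500.578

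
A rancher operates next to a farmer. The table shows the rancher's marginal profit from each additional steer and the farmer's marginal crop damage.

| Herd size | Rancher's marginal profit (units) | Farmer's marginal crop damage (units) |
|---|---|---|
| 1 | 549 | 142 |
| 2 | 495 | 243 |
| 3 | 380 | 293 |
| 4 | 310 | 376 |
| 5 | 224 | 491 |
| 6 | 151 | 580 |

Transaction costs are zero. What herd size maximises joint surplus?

3

Bargaining reaches the level where marginal profit last exceeds marginal crop damage.
That holds through level 3 (380 ≥ 293) but not at 4 (310 < 376).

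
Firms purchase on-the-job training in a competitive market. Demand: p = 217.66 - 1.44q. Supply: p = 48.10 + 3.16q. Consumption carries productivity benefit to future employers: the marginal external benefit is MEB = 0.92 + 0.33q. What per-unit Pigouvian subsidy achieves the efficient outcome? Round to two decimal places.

subsidy = 14.10 per unit

Social marginal benefit = demand + MEB = 218.58 - 1.11q.
Set SMB = MC: 218.58 - 1.11q = 48.10 + 3.16q → q* = 39.9251.
The Pigouvian subsidy equals MEB at q*: 0.92 + 0.33×39.9251 = 14.0953.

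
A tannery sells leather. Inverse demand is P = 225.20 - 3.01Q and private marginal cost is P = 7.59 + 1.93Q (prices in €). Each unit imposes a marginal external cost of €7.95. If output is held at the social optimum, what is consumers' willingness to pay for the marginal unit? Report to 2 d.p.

P = €97.45

Social marginal cost = private MC + MEC = 15.54 + 1.93Q.
Set SMC = demand: 15.54 + 1.93Q = 225.20 - 3.01Q → Q* = 42.4413.
Consumer price on the demand curve at Q*: 225.20 − 3.01×42.4413 = 97.4517.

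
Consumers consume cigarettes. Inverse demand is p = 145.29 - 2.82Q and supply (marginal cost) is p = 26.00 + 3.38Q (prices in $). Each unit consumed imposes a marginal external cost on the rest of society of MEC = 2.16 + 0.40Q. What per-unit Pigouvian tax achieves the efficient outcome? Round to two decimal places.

tax = $9.26 per unit

Social marginal benefit = demand − MEC = 143.13 - 3.22Q.
Set SMB = MC: 143.13 - 3.22Q = 26.00 + 3.38Q → Q* = 17.7470.
The Pigouvian tax equals MEC at Q*: 2.16 + 0.40×17.7470 = 9.2588.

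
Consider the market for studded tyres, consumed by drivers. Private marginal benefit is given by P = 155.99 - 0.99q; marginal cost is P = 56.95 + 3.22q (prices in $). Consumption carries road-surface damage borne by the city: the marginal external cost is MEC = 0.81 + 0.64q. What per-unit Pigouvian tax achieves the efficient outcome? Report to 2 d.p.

Social marginal benefit = demand − MEC = 155.18 - 1.63q.
Set SMB = MC: 155.18 - 1.63q = 56.95 + 3.22q → q* = 20.2536.
The Pigouvian tax equals MEC at q*: 0.81 + 0.64×20.2536 = 13.7723.

tax = $13.77 per unit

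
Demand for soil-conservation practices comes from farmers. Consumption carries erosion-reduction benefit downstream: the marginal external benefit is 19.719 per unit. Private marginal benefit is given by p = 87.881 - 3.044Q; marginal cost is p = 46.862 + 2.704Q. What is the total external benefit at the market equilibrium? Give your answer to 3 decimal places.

Market equilibrium (private): 46.862 + 2.704Q = 87.881 - 3.044Q → Q_m = 7.1362.
Total external benefit = MEB × Q_m = 19.719 × 7.1362 = 140.7187.

140.719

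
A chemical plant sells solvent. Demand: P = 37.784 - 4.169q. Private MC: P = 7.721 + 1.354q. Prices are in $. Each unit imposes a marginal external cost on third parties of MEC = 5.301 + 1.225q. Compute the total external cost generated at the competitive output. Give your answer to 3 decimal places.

Market equilibrium (private): 7.721 + 1.354q = 37.784 - 4.169q → q_m = 5.4432.
Total external cost = ∫₀^{q_m} (5.301 + 1.225q) dq = 5.301×5.4432 + ½×1.225×5.4432² = 47.0018.

$47.002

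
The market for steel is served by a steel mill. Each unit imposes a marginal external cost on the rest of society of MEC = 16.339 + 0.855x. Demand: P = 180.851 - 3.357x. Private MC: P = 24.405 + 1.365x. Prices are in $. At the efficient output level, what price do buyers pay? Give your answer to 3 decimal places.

P = $96.515

Social marginal cost = private MC + MEC = 40.744 + 2.220x.
Set SMC = demand: 40.744 + 2.220x = 180.851 - 3.357x → x* = 25.1223.
Consumer price on the demand curve at x*: 180.851 − 3.357×25.1223 = 96.5154.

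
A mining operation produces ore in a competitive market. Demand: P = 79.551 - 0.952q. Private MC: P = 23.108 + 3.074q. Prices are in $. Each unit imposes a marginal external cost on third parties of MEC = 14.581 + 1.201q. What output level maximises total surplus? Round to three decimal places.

q* = 8.009

Social marginal cost = private MC + MEC = 37.689 + 4.275q.
Set SMC = demand: 37.689 + 4.275q = 79.551 - 0.952q → q* = 8.0088.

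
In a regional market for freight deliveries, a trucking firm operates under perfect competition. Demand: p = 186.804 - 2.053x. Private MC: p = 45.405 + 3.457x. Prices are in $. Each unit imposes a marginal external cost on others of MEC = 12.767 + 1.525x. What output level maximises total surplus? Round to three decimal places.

x* = 18.285

Social marginal cost = private MC + MEC = 58.172 + 4.982x.
Set SMC = demand: 58.172 + 4.982x = 186.804 - 2.053x → x* = 18.2846.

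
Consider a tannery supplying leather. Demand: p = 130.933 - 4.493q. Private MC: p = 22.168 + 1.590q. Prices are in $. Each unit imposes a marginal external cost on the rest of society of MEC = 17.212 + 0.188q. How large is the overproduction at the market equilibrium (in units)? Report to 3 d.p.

Market equilibrium (private): 22.168 + 1.590q = 130.933 - 4.493q → q_m = 17.8802.
Social marginal cost = private MC + MEC = 39.380 + 1.778q.
Set SMC = demand: 39.380 + 1.778q = 130.933 - 4.493q → q* = 14.5994.
Gap = |17.8802 − 14.5994| = 3.2808.

3.281 units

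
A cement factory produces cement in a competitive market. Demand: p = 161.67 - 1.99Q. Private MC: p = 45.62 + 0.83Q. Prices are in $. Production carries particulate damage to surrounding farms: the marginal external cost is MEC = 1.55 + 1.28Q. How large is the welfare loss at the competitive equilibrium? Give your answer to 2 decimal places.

Market equilibrium (private): 45.62 + 0.83Q = 161.67 - 1.99Q → Q_m = 41.1525.
Social marginal cost = private MC + MEC = 47.17 + 2.11Q.
Set SMC = demand: 47.17 + 2.11Q = 161.67 - 1.99Q → Q* = 27.9268.
Height of the DWL triangle at Q_m is SMC(Q_m) − demand(Q_m) = MEC(Q_m) = 54.2252.
DWL = ½ × 13.2257 × 54.2252 = 358.5831.

DWL = $358.58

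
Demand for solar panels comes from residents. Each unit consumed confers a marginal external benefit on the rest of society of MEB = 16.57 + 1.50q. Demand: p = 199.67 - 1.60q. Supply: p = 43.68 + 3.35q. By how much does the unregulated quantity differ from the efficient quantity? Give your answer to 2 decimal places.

Market equilibrium (private): 43.68 + 3.35q = 199.67 - 1.60q → q_m = 31.5131.
Social marginal benefit = demand + MEB = 216.24 - 0.10q.
Set SMB = MC: 216.24 - 0.10q = 43.68 + 3.35q → q* = 50.0174.
Gap = |31.5131 − 50.0174| = 18.5043.

18.50 units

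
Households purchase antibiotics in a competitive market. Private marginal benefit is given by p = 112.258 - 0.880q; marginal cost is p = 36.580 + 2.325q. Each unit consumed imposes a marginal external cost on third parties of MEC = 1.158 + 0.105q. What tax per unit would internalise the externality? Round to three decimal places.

tax = 3.522 per unit

Social marginal benefit = demand − MEC = 111.100 - 0.985q.
Set SMB = MC: 111.100 - 0.985q = 36.580 + 2.325q → q* = 22.5136.
The Pigouvian tax equals MEC at q*: 1.158 + 0.105×22.5136 = 3.5219.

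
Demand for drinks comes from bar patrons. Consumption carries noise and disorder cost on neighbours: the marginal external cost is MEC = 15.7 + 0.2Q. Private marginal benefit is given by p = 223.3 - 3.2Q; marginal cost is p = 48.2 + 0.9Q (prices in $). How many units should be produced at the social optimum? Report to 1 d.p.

Q* = 37.1

Social marginal benefit = demand − MEC = 207.6 - 3.4Q.
Set SMB = MC: 207.6 - 3.4Q = 48.2 + 0.9Q → Q* = 37.0698.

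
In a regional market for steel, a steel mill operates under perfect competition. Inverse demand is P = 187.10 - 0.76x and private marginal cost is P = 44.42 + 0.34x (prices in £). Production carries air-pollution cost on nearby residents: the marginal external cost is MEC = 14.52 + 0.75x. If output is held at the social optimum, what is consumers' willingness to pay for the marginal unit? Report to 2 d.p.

P = £134.45

Social marginal cost = private MC + MEC = 58.94 + 1.09x.
Set SMC = demand: 58.94 + 1.09x = 187.10 - 0.76x → x* = 69.2757.
Consumer price on the demand curve at x*: 187.10 − 0.76×69.2757 = 134.4505.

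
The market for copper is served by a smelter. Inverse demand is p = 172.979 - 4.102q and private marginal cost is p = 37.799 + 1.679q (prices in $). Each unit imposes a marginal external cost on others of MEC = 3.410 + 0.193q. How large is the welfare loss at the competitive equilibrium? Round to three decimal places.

Market equilibrium (private): 37.799 + 1.679q = 172.979 - 4.102q → q_m = 23.3835.
Social marginal cost = private MC + MEC = 41.209 + 1.872q.
Set SMC = demand: 41.209 + 1.872q = 172.979 - 4.102q → q* = 22.0572.
Height of the DWL triangle at q_m is SMC(q_m) − demand(q_m) = MEC(q_m) = 7.9230.
DWL = ½ × 1.3263 × 7.9230 = 5.2541.

DWL = $5.254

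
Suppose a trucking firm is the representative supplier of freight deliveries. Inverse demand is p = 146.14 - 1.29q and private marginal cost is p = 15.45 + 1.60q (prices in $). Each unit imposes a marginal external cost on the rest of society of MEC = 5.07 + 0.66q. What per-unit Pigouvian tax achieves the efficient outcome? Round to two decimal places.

tax = $28.42 per unit

Social marginal cost = private MC + MEC = 20.52 + 2.26q.
Set SMC = demand: 20.52 + 2.26q = 146.14 - 1.29q → q* = 35.3859.
The Pigouvian tax equals MEC at q*: 5.07 + 0.66×35.3859 = 28.4247.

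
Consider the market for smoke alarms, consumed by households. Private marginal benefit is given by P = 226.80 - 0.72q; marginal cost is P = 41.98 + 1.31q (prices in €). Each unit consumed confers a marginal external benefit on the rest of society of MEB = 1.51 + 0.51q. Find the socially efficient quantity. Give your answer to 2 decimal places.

q* = 122.59

Social marginal benefit = demand + MEB = 228.31 - 0.21q.
Set SMB = MC: 228.31 - 0.21q = 41.98 + 1.31q → q* = 122.5855.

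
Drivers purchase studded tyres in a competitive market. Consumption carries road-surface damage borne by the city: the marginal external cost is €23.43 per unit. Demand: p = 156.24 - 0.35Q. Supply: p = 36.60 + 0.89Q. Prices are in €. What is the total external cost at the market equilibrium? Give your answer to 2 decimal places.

€2260.62

Market equilibrium (private): 36.60 + 0.89Q = 156.24 - 0.35Q → Q_m = 96.4839.
Total external cost = MEC × Q_m = 23.43 × 96.4839 = 2260.6178.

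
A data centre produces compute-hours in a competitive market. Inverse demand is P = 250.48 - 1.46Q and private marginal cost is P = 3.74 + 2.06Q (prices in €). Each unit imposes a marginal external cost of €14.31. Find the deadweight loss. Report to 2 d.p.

Market equilibrium (private): 3.74 + 2.06Q = 250.48 - 1.46Q → Q_m = 70.0966.
Social marginal cost = private MC + MEC = 18.05 + 2.06Q.
Set SMC = demand: 18.05 + 2.06Q = 250.48 - 1.46Q → Q* = 66.0313.
The welfare-loss triangle has base |Q_m − Q*| and height MEC(Q_m) (the vertical gap between SMC and demand is zero at Q* and MEC at Q_m).
DWL = ½ × 4.0653 × 14.3100 = 29.0872.

DWL = €29.09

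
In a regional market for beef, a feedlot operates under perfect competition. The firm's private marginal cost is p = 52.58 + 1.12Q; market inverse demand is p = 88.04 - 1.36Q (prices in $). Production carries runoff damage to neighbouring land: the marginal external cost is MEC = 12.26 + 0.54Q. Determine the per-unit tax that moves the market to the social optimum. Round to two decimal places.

tax = $16.41 per unit

Social marginal cost = private MC + MEC = 64.84 + 1.66Q.
Set SMC = demand: 64.84 + 1.66Q = 88.04 - 1.36Q → Q* = 7.6821.
The Pigouvian tax equals MEC at Q*: 12.26 + 0.54×7.6821 = 16.4083.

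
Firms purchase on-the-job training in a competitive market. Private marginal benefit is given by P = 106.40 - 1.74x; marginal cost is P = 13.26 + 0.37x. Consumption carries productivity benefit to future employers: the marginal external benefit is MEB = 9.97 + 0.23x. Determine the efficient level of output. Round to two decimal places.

Social marginal benefit = demand + MEB = 116.37 - 1.51x.
Set SMB = MC: 116.37 - 1.51x = 13.26 + 0.37x → x* = 54.8457.

x* = 54.85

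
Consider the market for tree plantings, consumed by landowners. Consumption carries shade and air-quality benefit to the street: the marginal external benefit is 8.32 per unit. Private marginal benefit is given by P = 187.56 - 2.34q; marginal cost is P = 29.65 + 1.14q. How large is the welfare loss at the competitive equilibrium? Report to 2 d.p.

DWL = 9.95

Market equilibrium (private): 29.65 + 1.14q = 187.56 - 2.34q → q_m = 45.3764.
Social marginal benefit = demand + MEB = 195.88 - 2.34q.
Set SMB = MC: 195.88 - 2.34q = 29.65 + 1.14q → q* = 47.7672.
Height of the DWL triangle at q_m is SMB(q_m) − MC(q_m) = MEB(q_m) = 8.3200.
DWL = ½ × 2.3908 × 8.3200 = 9.9457.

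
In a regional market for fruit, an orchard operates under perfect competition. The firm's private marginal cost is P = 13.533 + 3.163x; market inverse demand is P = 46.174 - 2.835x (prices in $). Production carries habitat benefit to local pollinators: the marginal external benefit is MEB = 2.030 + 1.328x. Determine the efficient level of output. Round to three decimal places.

x* = 7.424

Social marginal cost = private MC − MEB = 11.503 + 1.835x.
Set SMC = demand: 11.503 + 1.835x = 46.174 - 2.835x → x* = 7.4242.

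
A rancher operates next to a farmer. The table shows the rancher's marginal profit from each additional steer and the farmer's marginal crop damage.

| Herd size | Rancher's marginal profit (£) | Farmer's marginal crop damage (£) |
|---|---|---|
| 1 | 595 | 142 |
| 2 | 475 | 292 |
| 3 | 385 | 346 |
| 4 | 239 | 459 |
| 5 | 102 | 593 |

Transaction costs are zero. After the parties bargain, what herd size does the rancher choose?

3

Bargaining reaches the level where marginal profit last exceeds marginal crop damage.
That holds through level 3 (385 ≥ 346) but not at 4 (239 < 459).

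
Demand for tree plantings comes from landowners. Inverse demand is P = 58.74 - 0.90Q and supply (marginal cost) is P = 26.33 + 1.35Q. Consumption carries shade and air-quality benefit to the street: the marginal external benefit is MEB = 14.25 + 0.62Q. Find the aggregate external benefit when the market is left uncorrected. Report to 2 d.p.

Market equilibrium (private): 26.33 + 1.35Q = 58.74 - 0.90Q → Q_m = 14.4044.
Total external benefit = ∫₀^{Q_m} (14.25 + 0.62Q) dQ = 14.25×14.4044 + ½×0.62×14.4044² = 269.5836.

269.58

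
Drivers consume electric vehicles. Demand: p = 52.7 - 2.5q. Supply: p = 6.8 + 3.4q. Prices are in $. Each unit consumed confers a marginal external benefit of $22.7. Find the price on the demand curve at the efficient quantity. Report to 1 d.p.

Social marginal benefit = demand + MEB = 75.4 - 2.5q.
Set SMB = MC: 75.4 - 2.5q = 6.8 + 3.4q → q* = 11.6271.
Consumer price on the demand curve at q*: 52.7 − 2.5×11.6271 = 23.6323.

P = $23.6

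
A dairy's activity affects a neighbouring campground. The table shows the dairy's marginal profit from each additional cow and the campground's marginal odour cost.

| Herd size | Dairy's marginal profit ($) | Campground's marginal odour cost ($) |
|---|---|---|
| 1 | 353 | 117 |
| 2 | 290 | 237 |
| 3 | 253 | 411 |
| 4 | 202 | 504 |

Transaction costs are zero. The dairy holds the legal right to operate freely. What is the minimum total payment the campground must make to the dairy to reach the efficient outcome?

$455

Left alone the dairy would choose level 4 (marginal profit stays positive).
Efficient level: k* = 2 (marginal profit ≥ marginal odour cost through 2).
The campground must at least cover the dairy's forgone profit from cutting 4→2: 253 + 202 = 455.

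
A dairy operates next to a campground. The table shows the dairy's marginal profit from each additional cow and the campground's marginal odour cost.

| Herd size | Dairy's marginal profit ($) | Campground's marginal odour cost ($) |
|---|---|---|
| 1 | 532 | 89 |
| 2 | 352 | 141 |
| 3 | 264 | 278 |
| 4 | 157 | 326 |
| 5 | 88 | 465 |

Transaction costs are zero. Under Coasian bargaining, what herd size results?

2

Bargaining reaches the level where marginal profit last exceeds marginal odour cost.
That holds through level 2 (352 ≥ 141) but not at 3 (264 < 278).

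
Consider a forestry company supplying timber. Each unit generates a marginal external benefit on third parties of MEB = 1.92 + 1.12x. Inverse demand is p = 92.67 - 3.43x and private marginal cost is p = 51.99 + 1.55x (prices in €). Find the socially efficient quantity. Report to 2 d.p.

Social marginal cost = private MC − MEB = 50.07 + 0.43x.
Set SMC = demand: 50.07 + 0.43x = 92.67 - 3.43x → x* = 11.0363.

x* = 11.04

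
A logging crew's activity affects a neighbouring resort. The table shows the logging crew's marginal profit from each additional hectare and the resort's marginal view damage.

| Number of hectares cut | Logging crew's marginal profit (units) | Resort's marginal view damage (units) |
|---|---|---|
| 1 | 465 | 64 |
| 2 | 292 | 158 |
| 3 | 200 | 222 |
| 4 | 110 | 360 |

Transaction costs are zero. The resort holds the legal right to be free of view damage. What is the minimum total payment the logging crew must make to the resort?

Efficient level: marginal profit ≥ marginal view damage through level 2, so k* = 2.
With the resort holding the right, the logging crew must at least compensate total damage at k*: 64 + 158 = 222.

222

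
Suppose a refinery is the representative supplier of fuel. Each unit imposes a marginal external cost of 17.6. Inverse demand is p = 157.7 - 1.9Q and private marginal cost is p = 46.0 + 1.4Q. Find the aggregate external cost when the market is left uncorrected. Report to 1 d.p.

Market equilibrium (private): 46.0 + 1.4Q = 157.7 - 1.9Q → Q_m = 33.8485.
Total external cost = MEC × Q_m = 17.6 × 33.8485 = 595.7336.

595.7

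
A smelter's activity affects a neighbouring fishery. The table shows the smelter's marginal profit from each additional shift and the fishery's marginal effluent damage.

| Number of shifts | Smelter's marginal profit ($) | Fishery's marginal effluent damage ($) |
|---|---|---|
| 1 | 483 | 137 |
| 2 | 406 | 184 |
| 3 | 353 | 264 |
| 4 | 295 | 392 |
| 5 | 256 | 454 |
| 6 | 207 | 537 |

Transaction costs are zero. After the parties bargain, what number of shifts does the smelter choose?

3

Bargaining reaches the level where marginal profit last exceeds marginal effluent damage.
That holds through level 3 (353 ≥ 264) but not at 4 (295 < 392).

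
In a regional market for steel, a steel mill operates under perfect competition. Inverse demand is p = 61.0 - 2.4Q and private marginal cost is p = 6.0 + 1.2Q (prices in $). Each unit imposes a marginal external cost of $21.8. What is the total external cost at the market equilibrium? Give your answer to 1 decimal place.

Market equilibrium (private): 6.0 + 1.2Q = 61.0 - 2.4Q → Q_m = 15.2778.
Total external cost = MEC × Q_m = 21.8 × 15.2778 = 333.0560.

$333.1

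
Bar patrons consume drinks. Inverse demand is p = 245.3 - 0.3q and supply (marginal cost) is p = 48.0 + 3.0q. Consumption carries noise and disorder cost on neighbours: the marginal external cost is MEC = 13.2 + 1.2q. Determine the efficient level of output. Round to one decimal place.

Social marginal benefit = demand − MEC = 232.1 - 1.5q.
Set SMB = MC: 232.1 - 1.5q = 48.0 + 3.0q → q* = 40.9111.

q* = 40.9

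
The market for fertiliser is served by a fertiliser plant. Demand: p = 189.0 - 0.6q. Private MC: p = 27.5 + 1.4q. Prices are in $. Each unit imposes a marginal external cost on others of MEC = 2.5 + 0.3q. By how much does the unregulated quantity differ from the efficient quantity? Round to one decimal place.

Market equilibrium (private): 27.5 + 1.4q = 189.0 - 0.6q → q_m = 80.7500.
Social marginal cost = private MC + MEC = 30.0 + 1.7q.
Set SMC = demand: 30.0 + 1.7q = 189.0 - 0.6q → q* = 69.1304.
Gap = |80.7500 − 69.1304| = 11.6196.

11.6 units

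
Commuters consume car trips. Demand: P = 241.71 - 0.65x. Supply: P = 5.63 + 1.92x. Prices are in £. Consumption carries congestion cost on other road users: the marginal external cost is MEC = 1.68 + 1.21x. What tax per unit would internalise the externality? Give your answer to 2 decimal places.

tax = £76.71 per unit

Social marginal benefit = demand − MEC = 240.03 - 1.86x.
Set SMB = MC: 240.03 - 1.86x = 5.63 + 1.92x → x* = 62.0106.
The Pigouvian tax equals MEC at x*: 1.68 + 1.21×62.0106 = 76.7128.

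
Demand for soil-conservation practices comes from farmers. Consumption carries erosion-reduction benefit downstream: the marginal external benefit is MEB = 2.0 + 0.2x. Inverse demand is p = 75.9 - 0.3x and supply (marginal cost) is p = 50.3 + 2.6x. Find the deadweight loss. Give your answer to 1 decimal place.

DWL = 2.6

Market equilibrium (private): 50.3 + 2.6x = 75.9 - 0.3x → x_m = 8.8276.
Social marginal benefit = demand + MEB = 77.9 - 0.1x.
Set SMB = MC: 77.9 - 0.1x = 50.3 + 2.6x → x* = 10.2222.
The welfare-loss triangle has base |x_m − x*| and height MEB(x_m) (the vertical gap between SMB and MC is zero at x* and MEB at x_m).
DWL = ½ × 1.3946 × 3.7655 = 2.6257.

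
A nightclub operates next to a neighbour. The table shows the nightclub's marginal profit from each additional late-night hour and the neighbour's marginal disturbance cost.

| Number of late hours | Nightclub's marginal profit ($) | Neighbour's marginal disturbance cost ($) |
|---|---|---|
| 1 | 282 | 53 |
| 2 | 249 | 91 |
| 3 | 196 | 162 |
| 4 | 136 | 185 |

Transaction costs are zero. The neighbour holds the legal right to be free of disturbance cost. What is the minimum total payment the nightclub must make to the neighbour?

Efficient level: marginal profit ≥ marginal disturbance cost through level 3, so k* = 3.
With the neighbour holding the right, the nightclub must at least compensate total damage at k*: 53 + 91 + 162 = 306.

$306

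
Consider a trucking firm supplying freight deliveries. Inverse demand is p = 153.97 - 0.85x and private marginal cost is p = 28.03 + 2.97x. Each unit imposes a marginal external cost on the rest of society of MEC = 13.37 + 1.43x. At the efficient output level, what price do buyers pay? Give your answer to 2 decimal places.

P = 135.74

Social marginal cost = private MC + MEC = 41.40 + 4.40x.
Set SMC = demand: 41.40 + 4.40x = 153.97 - 0.85x → x* = 21.4419.
Consumer price on the demand curve at x*: 153.97 − 0.85×21.4419 = 135.7444.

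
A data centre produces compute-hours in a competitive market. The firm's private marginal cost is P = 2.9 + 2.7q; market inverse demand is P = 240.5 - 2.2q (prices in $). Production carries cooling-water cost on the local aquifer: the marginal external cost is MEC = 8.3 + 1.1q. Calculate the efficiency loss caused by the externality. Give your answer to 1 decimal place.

Market equilibrium (private): 2.9 + 2.7q = 240.5 - 2.2q → q_m = 48.4898.
Social marginal cost = private MC + MEC = 11.2 + 3.8q.
Set SMC = demand: 11.2 + 3.8q = 240.5 - 2.2q → q* = 38.2167.
The welfare-loss triangle has base |q_m − q*| and height MEC(q_m) (the vertical gap between SMC and demand is zero at q* and MEC at q_m).
DWL = ½ × 10.2731 × 61.6388 = 316.6108.

DWL = $316.6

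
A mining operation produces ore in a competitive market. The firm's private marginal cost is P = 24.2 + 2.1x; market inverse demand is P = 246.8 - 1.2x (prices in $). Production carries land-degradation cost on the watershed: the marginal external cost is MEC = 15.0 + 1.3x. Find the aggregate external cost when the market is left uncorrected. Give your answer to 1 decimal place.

$3969.4

Market equilibrium (private): 24.2 + 2.1x = 246.8 - 1.2x → x_m = 67.4545.
Total external cost = ∫₀^{x_m} (15.0 + 1.3x) dx = 15.0×67.4545 + ½×1.3×67.4545² = 3969.3887.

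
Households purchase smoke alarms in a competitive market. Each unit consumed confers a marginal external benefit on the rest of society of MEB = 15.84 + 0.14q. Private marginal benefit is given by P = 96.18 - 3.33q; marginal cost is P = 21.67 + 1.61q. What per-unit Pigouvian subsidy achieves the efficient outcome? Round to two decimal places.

Social marginal benefit = demand + MEB = 112.02 - 3.19q.
Set SMB = MC: 112.02 - 3.19q = 21.67 + 1.61q → q* = 18.8229.
The Pigouvian subsidy equals MEB at q*: 15.84 + 0.14×18.8229 = 18.4752.

subsidy = 18.48 per unit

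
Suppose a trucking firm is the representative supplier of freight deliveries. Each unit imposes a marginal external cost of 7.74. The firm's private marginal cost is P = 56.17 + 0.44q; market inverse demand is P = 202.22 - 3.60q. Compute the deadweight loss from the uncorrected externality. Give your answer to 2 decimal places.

DWL = 7.41

Market equilibrium (private): 56.17 + 0.44q = 202.22 - 3.60q → q_m = 36.1510.
Social marginal cost = private MC + MEC = 63.91 + 0.44q.
Set SMC = demand: 63.91 + 0.44q = 202.22 - 3.60q → q* = 34.2351.
Height of the DWL triangle at q_m is SMC(q_m) − demand(q_m) = MEC(q_m) = 7.7400.
DWL = ½ × 1.9159 × 7.7400 = 7.4145.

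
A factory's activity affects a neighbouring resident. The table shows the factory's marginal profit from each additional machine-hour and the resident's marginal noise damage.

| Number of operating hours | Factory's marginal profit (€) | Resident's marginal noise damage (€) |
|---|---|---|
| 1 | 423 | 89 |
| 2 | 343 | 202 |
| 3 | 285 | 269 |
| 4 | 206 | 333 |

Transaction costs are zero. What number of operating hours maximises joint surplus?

3

Bargaining reaches the level where marginal profit last exceeds marginal noise damage.
That holds through level 3 (285 ≥ 269) but not at 4 (206 < 333).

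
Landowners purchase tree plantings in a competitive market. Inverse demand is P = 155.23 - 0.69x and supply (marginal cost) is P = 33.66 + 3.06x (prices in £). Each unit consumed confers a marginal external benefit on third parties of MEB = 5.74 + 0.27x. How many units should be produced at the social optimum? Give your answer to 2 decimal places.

Social marginal benefit = demand + MEB = 160.97 - 0.42x.
Set SMB = MC: 160.97 - 0.42x = 33.66 + 3.06x → x* = 36.5833.

x* = 36.58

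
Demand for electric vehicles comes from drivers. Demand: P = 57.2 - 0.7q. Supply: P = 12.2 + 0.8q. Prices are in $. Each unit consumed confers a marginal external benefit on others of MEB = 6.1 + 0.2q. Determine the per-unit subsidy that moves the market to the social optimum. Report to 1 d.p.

subsidy = $14.0 per unit

Social marginal benefit = demand + MEB = 63.3 - 0.5q.
Set SMB = MC: 63.3 - 0.5q = 12.2 + 0.8q → q* = 39.3077.
The Pigouvian subsidy equals MEB at q*: 6.1 + 0.2×39.3077 = 13.9615.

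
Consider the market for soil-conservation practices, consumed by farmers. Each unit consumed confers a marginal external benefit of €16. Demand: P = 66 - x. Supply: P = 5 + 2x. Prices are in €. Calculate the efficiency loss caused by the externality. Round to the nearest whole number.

Market equilibrium (private): 5 + 2x = 66 - x → x_m = 20.3333.
Social marginal benefit = demand + MEB = 82 - x.
Set SMB = MC: 82 - x = 5 + 2x → x* = 25.6667.
Height of the DWL triangle at x_m is SMB(x_m) − MC(x_m) = MEB(x_m) = 16.0000.
DWL = ½ × 5.3334 × 16.0000 = 42.6672.

DWL = €43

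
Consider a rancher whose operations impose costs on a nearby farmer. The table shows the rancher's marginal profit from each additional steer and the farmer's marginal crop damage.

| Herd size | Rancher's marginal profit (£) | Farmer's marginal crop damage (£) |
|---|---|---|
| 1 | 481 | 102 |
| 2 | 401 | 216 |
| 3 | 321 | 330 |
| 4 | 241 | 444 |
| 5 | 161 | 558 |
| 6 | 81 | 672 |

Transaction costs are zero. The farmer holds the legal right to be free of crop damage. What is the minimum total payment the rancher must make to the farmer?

Efficient level: marginal profit ≥ marginal crop damage through level 2, so k* = 2.
With the farmer holding the right, the rancher must at least compensate total damage at k*: 102 + 216 = 318.

£318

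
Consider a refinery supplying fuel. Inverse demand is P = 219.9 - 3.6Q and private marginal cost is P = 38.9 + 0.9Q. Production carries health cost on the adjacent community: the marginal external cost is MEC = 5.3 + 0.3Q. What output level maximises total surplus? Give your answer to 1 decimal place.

Social marginal cost = private MC + MEC = 44.2 + 1.2Q.
Set SMC = demand: 44.2 + 1.2Q = 219.9 - 3.6Q → Q* = 36.6042.

Q* = 36.6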